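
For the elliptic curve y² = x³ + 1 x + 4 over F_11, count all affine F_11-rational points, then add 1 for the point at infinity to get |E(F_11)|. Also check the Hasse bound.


Affine points = {(0, 2), (0, 9), (2, 5), (2, 6), (3, 1), (3, 10), (9, 4), (9, 7)}; affine count = 8; |E(F_11)| = 9.

Discriminant check: Δ ∝ 4a³ + 27b² = 4·1³ + 27·4² = 4·1 + 27·16 ≡ 7 (mod 11). Nonzero ⇒ E is nonsingular.
For each x ∈ F_11, compute rhs = x³ + 1·x + 4 mod 11, then count y ∈ F_11 with y² ≡ rhs.
  x = 0: rhs = 4, matching y values: 2, 9 (2 points).
  x = 1: rhs = 6, matching y values: none (0 points).
  x = 2: rhs = 3, matching y values: 5, 6 (2 points).
  x = 3: rhs = 1, matching y values: 1, 10 (2 points).
  x = 4: rhs = 6, matching y values: none (0 points).
  x = 5: rhs = 2, matching y values: none (0 points).
  x = 6: rhs = 6, matching y values: none (0 points).
  x = 7: rhs = 2, matching y values: none (0 points).
  x = 8: rhs = 7, matching y values: none (0 points).
  x = 9: rhs = 5, matching y values: 4, 7 (2 points).
  x = 10: rhs = 2, matching y values: none (0 points).
Total affine count: 8.
Full point count |E(F_11)| = 8 + 1 = 9.
Hasse bound: |9 − (11+1)| = |-3| = 3 ≤ 2√11 ≈ 6.6332 ✓.


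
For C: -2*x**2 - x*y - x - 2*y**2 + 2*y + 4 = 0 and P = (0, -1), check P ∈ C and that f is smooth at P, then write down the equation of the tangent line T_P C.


Tangent line at P: 6*y + 6 = 0.

Step 1: f(0, -1) = 0, so P lies on C.
Step 2: partial derivatives
  f_x(x, y) = -4*x - y - 1, f_y(x, y) = -x - 4*y + 2.
  f_x(P) = 0, f_y(P) = 6 (gradient nonzero, so P is smooth).
Step 3: tangent line at P: 0·(x − 0) + 6·(y − -1) = 0.
Expanding: 6*y + 6 = 0.


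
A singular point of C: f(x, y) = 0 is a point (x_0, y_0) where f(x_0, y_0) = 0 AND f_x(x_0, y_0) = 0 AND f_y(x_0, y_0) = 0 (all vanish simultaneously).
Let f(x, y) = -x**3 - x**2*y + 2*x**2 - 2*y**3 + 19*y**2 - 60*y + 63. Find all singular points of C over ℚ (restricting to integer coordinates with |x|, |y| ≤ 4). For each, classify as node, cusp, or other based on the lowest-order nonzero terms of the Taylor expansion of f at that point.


Singular points: {(0, 3)}; classification: node.

Compute partial derivatives:
  f_x = -3*x**2 - 2*x*y + 4*x.
  f_y = -x**2 - 6*y**2 + 38*y - 60.
Scan x_0 ∈ {−4, ..., 4}. For each x_0, f_y(x_0, y) is a polynomial in y; find its integer roots y ∈ {−4, ..., 4}, then test f_x and f at those candidates.
  x = -4: f_y(-4, y) = -6*y**2 + 38*y - 76; no integer root y with |y| ≤ 4.
  x = -3: f_y(-3, y) = -6*y**2 + 38*y - 69; no integer root y with |y| ≤ 4.
  x = -2: f_y(-2, y) = -6*y**2 + 38*y - 64; no integer root y with |y| ≤ 4.
  x = -1: f_y(-1, y) = -6*y**2 + 38*y - 61; no integer root y with |y| ≤ 4.
  x = 0: f_y(0, y) = -6*y**2 + 38*y - 60; vanishes at y ∈ {3}. (0, 3): f_x = 0, f = 0 — SINGULAR.
  x = 1: f_y(1, y) = -6*y**2 + 38*y - 61; no integer root y with |y| ≤ 4.
  x = 2: f_y(2, y) = -6*y**2 + 38*y - 64; no integer root y with |y| ≤ 4.
  x = 3: f_y(3, y) = -6*y**2 + 38*y - 69; no integer root y with |y| ≤ 4.
  x = 4: f_y(4, y) = -6*y**2 + 38*y - 76; no integer root y with |y| ≤ 4.
Only singular point on the grid: (0, 3).
Classify: substitute x = 0 + u, y = 3 + v and expand: f = -u**3 - u**2*v - u**2 - 2*v**3 + v**2.
No constant or linear terms (consistent with a singular point). Quadratic part: -u**2 + v**2. Cubic part: -u**3 - u**2*v - 2*v**3.
The quadratic part v**2 - u**2 = (v − u)(v + u) splits into two distinct linear factors, so there are two distinct tangent lines y − 3 = ±(x − 0) — this is a node (ordinary double point).
Classification: node.


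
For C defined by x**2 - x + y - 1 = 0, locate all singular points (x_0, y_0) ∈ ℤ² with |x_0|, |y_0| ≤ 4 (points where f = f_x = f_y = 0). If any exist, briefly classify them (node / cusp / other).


No singular points in the scanned grid; C is smooth there.

Compute partial derivatives:
  f_x = 2*x - 1.
  f_y = 1.
f_y = 1 is a nonzero constant, so f_y never vanishes: no point (x, y) can satisfy f = f_x = f_y = 0. In particular no (x, y) ∈ {−4, ..., 4}² is singular; the curve is smooth.


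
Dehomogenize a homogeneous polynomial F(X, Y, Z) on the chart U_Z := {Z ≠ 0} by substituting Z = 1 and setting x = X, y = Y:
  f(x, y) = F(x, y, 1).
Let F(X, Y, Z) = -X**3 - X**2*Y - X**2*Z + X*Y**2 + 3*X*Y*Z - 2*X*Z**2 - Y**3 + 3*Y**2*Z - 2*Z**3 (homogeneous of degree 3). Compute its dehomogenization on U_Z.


f(x, y) = -x**3 - x**2*y - x**2 + x*y**2 + 3*x*y - 2*x - y**3 + 3*y**2 - 2

On U_Z we set Z = 1. Each monomial c·X^i·Y^j·Z^k in F becomes c·x^i·y^j·1^k = c·x^i·y^j.
Substituting Z = 1: F(X, Y, 1) = -x**3 - x**2*y - x**2 + x*y**2 + 3*x*y - 2*x - y**3 + 3*y**2 - 2.
Note: deg(f) ≤ deg(F) = 3; strict inequality happens when F is divisible by Z (lost terms).


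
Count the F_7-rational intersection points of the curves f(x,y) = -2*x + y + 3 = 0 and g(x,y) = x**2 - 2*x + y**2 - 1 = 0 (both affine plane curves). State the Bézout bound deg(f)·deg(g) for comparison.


Common zeros: {(2, 1), (5, 0)}; count = 2; Bézout bound = 2.

deg(f) = 1, deg(g) = 2, so Bézout bound = 2.
Scan x ∈ F_7. For each x, list the y ∈ F_7 with f(x, y) ≡ 0 and those with g(x, y) ≡ 0 (mod 7); the common zeros in that column are the intersection.
  x = 0: f ≡ 0 at y ∈ {4}; g ≡ 0 at y ∈ {1, 6}; common: ∅.
  x = 1: f ≡ 0 at y ∈ {6}; g ≡ 0 at y ∈ {3, 4}; common: ∅.
  x = 2: f ≡ 0 at y ∈ {1}; g ≡ 0 at y ∈ {1, 6}; common: {1}.
  x = 3: f ≡ 0 at y ∈ {3}; g ≡ 0 at y ∈ ∅; common: ∅.
  x = 4: f ≡ 0 at y ∈ {5}; g ≡ 0 at y ∈ {0}; common: ∅.
  x = 5: f ≡ 0 at y ∈ {0}; g ≡ 0 at y ∈ {0}; common: {0}.
  x = 6: f ≡ 0 at y ∈ {2}; g ≡ 0 at y ∈ ∅; common: ∅.
Collecting: common zeros = {(2, 1), (5, 0)}, so the count is 2.
Comparison with the Bézout bound: 2 ≤ 2 = deg(f)·deg(g), as expected for curves with no common component (the bound is attained).


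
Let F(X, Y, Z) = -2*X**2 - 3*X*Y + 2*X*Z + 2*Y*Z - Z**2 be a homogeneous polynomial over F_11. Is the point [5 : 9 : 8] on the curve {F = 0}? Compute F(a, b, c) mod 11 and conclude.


F(5,9,8) ≡ 8 (mod 11); P is NOT on the curve.

Evaluate F(5, 9, 8) term-by-term (mod 11).
  -2*X**2 ↦ -2·25·1·1 = -50
  -3*X*Y ↦ -3·5·9·1 = -135
  2*X*Z ↦ 2·5·1·8 = 80
  2*Y*Z ↦ 2·1·9·8 = 144
  -Z**2 ↦ -1·1·1·64 = -64
Sum: F(5, 9, 8) = (-50) + (-135) + (80) + (144) + (-64) = -25.
Reducing mod 11: -25 ≡ 8 (mod 11).
Since F(a, b, c) ≡ 8 ≠ 0 (mod 11), P does NOT lie on the curve.


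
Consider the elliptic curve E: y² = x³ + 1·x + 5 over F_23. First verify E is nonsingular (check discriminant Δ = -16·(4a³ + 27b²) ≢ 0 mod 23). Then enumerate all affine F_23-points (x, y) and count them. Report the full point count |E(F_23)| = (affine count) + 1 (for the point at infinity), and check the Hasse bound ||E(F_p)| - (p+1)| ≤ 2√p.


Affine points = {(3, 9), (3, 14), (4, 2), (4, 21), (10, 7), (10, 16), (11, 6), (11, 17), (14, 7), (14, 16), (16, 0), (17, 6), (17, 17), (18, 6), (18, 17), (19, 11), (19, 12), (21, 8), (21, 15), (22, 7), (22, 16)}; affine count = 21; |E(F_23)| = 22.

Discriminant check: Δ ∝ 4a³ + 27b² = 4·1³ + 27·5² = 4·1 + 27·25 ≡ 12 (mod 23). Nonzero ⇒ E is nonsingular.
For each x ∈ F_23, compute rhs = x³ + 1·x + 5 mod 23, then count y ∈ F_23 with y² ≡ rhs.
  x = 0: rhs = 5, matching y values: none (0 points).
  x = 1: rhs = 7, matching y values: none (0 points).
  x = 2: rhs = 15, matching y values: none (0 points).
  x = 3: rhs = 12, matching y values: 9, 14 (2 points).
  x = 4: rhs = 4, matching y values: 2, 21 (2 points).
  x = 5: rhs = 20, matching y values: none (0 points).
  x = 6: rhs = 20, matching y values: none (0 points).
  x = 7: rhs = 10, matching y values: none (0 points).
  x = 8: rhs = 19, matching y values: none (0 points).
  x = 9: rhs = 7, matching y values: none (0 points).
  x = 10: rhs = 3, matching y values: 7, 16 (2 points).
  x = 11: rhs = 13, matching y values: 6, 17 (2 points).
  x = 12: rhs = 20, matching y values: none (0 points).
  x = 13: rhs = 7, matching y values: none (0 points).
  x = 14: rhs = 3, matching y values: 7, 16 (2 points).
  x = 15: rhs = 14, matching y values: none (0 points).
  x = 16: rhs = 0, matching y values: 0 (1 points).
  x = 17: rhs = 13, matching y values: 6, 17 (2 points).
  x = 18: rhs = 13, matching y values: 6, 17 (2 points).
  x = 19: rhs = 6, matching y values: 11, 12 (2 points).
  x = 20: rhs = 21, matching y values: none (0 points).
  x = 21: rhs = 18, matching y values: 8, 15 (2 points).
  x = 22: rhs = 3, matching y values: 7, 16 (2 points).
Total affine count: 21.
Full point count |E(F_23)| = 21 + 1 = 22.
Hasse bound: |22 − (23+1)| = |-2| = 2 ≤ 2√23 ≈ 9.5917 ✓.


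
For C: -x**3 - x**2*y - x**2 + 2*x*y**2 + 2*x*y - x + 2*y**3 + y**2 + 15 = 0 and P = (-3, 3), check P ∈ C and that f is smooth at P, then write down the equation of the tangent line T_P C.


Tangent line at P: 20*x + 9*y + 33 = 0.

Step 1: f(-3, 3) = 0, so P lies on C.
Step 2: partial derivatives
  f_x(x, y) = -3*x**2 - 2*x*y - 2*x + 2*y**2 + 2*y - 1, f_y(x, y) = -x**2 + 4*x*y + 2*x + 6*y**2 + 2*y.
  f_x(P) = 20, f_y(P) = 9 (gradient nonzero, so P is smooth).
Step 3: tangent line at P: 20·(x − -3) + 9·(y − 3) = 0.
Expanding: 20*x + 9*y + 33 = 0.


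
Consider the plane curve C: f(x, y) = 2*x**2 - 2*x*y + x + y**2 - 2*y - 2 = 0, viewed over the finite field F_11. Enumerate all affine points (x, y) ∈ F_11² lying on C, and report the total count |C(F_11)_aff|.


Affine F_11-points: {(0, 6), (0, 7), (1, 7), (1, 8), (2, 2), (2, 4), (5, 2), (5, 10), (7, 1), (7, 4), (10, 1), (10, 10)}; count = 12.

For each of the 121 pairs (x, y) ∈ F_11², evaluate f(x, y) mod 11. Record the zeros.
  x = 0: [0↦9, 1↦8, 2↦9, 3↦1, 4↦6, 5↦2, 6↦0, 7↦0, 8↦2, 9↦6, 10↦1]  zeros at y ∈ {6, 7}
  x = 1: [0↦1, 1↦9, 2↦8, 3↦9, 4↦1, 5↦6, 6↦2, 7↦0, 8↦0, 9↦2, 10↦6]  zeros at y ∈ {7, 8}
  x = 2: [0↦8, 1↦3, 2↦0, 3↦10, 4↦0, 5↦3, 6↦8, 7↦4, 8↦2, 9↦2, 10↦4]  zeros at y ∈ {2, 4}
  x = 3: [0↦8, 1↦1, 2↦7, 3↦4, 4↦3, 5↦4, 6↦7, 7↦1, 8↦8, 9↦6, 10↦6]  zeros at y ∈ ∅
  x = 4: [0↦1, 1↦3, 2↦7, 3↦2, 4↦10, 5↦9, 6↦10, 7↦2, 8↦7, 9↦3, 10↦1]  zeros at y ∈ ∅
  x = 5: [0↦9, 1↦9, 2↦0, 3↦4, 4↦10, 5↦7, 6↦6, 7↦7, 8↦10, 9↦4, 10↦0]  zeros at y ∈ {2, 10}
  x = 6: [0↦10, 1↦8, 2↦8, 3↦10, 4↦3, 5↦9, 6↦6, 7↦5, 8↦6, 9↦9, 10↦3]  zeros at y ∈ ∅
  x = 7: [0↦4, 1↦0, 2↦9, 3↦9, 4↦0, 5↦4, 6↦10, 7↦7, 8↦6, 9↦7, 10↦10]  zeros at y ∈ {1, 4}
  x = 8: [0↦2, 1↦7, 2↦3, 3↦1, 4↦1, 5↦3, 6↦7, 7↦2, 8↦10, 9↦9, 10↦10]  zeros at y ∈ ∅
  x = 9: [0↦4, 1↦7, 2↦1, 3↦8, 4↦6, 5↦6, 6↦8, 7↦1, 8↦7, 9↦4, 10↦3]  zeros at y ∈ ∅
  x = 10: [0↦10, 1↦0, 2↦3, 3↦8, 4↦4, 5↦2, 6↦2, 7↦4, 8↦8, 9↦3, 10↦0]  zeros at y ∈ {1, 10}
Collecting zeros: affine points = {(0, 6), (0, 7), (1, 7), (1, 8), (2, 2), (2, 4), (5, 2), (5, 10), (7, 1), (7, 4), (10, 1), (10, 10)}.
Total count |C(F_11)_aff| = 12.


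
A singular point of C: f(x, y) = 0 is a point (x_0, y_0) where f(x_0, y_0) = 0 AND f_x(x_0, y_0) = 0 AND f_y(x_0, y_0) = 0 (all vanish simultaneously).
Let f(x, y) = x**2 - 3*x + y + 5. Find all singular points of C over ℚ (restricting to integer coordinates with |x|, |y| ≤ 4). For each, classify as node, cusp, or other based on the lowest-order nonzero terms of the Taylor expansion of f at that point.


No singular points in the scanned grid; C is smooth there.

Compute partial derivatives:
  f_x = 2*x - 3.
  f_y = 1.
f_y = 1 is a nonzero constant, so f_y never vanishes: no point (x, y) can satisfy f = f_x = f_y = 0. In particular no (x, y) ∈ {−4, ..., 4}² is singular; the curve is smooth.


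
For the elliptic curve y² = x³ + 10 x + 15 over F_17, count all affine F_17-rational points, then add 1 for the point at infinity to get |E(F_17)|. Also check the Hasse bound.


Affine points = {(0, 7), (0, 10), (1, 3), (1, 14), (2, 3), (2, 14), (3, 2), (3, 15), (4, 0), (6, 6), (6, 11), (9, 1), (9, 16), (13, 8), (13, 9), (14, 3), (14, 14), (15, 2), (15, 15), (16, 2), (16, 15)}; affine count = 21; |E(F_17)| = 22.

Discriminant check: Δ ∝ 4a³ + 27b² = 4·10³ + 27·15² = 4·1000 + 27·225 ≡ 11 (mod 17). Nonzero ⇒ E is nonsingular.
For each x ∈ F_17, compute rhs = x³ + 10·x + 15 mod 17, then count y ∈ F_17 with y² ≡ rhs.
  x = 0: rhs = 15, matching y values: 7, 10 (2 points).
  x = 1: rhs = 9, matching y values: 3, 14 (2 points).
  x = 2: rhs = 9, matching y values: 3, 14 (2 points).
  x = 3: rhs = 4, matching y values: 2, 15 (2 points).
  x = 4: rhs = 0, matching y values: 0 (1 points).
  x = 5: rhs = 3, matching y values: none (0 points).
  x = 6: rhs = 2, matching y values: 6, 11 (2 points).
  x = 7: rhs = 3, matching y values: none (0 points).
  x = 8: rhs = 12, matching y values: none (0 points).
  x = 9: rhs = 1, matching y values: 1, 16 (2 points).
  x = 10: rhs = 10, matching y values: none (0 points).
  x = 11: rhs = 11, matching y values: none (0 points).
  x = 12: rhs = 10, matching y values: none (0 points).
  x = 13: rhs = 13, matching y values: 8, 9 (2 points).
  x = 14: rhs = 9, matching y values: 3, 14 (2 points).
  x = 15: rhs = 4, matching y values: 2, 15 (2 points).
  x = 16: rhs = 4, matching y values: 2, 15 (2 points).
Total affine count: 21.
Full point count |E(F_17)| = 21 + 1 = 22.
Hasse bound: |22 − (17+1)| = |4| = 4 ≤ 2√17 ≈ 8.2462 ✓.


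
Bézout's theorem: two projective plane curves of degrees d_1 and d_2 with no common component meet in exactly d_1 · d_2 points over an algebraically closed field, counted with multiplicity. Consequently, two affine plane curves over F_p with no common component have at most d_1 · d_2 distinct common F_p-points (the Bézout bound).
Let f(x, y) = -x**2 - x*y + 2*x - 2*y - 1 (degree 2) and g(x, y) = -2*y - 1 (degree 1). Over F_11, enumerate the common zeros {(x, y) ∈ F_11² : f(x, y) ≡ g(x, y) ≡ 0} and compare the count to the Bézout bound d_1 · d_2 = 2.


Common zeros: {(0, 5), (8, 5)}; count = 2; Bézout bound = 2.

deg(f) = 2, deg(g) = 1, so Bézout bound = 2.
Scan x ∈ F_11. For each x, list the y ∈ F_11 with f(x, y) ≡ 0 and those with g(x, y) ≡ 0 (mod 11); the common zeros in that column are the intersection.
  x = 0: f ≡ 0 at y ∈ {5}; g ≡ 0 at y ∈ {5}; common: {5}.
  x = 1: f ≡ 0 at y ∈ {0}; g ≡ 0 at y ∈ {5}; common: ∅.
  x = 2: f ≡ 0 at y ∈ {8}; g ≡ 0 at y ∈ {5}; common: ∅.
  x = 3: f ≡ 0 at y ∈ {8}; g ≡ 0 at y ∈ {5}; common: ∅.
  x = 4: f ≡ 0 at y ∈ {4}; g ≡ 0 at y ∈ {5}; common: ∅.
  x = 5: f ≡ 0 at y ∈ {4}; g ≡ 0 at y ∈ {5}; common: ∅.
  x = 6: f ≡ 0 at y ∈ {1}; g ≡ 0 at y ∈ {5}; common: ∅.
  x = 7: f ≡ 0 at y ∈ {7}; g ≡ 0 at y ∈ {5}; common: ∅.
  x = 8: f ≡ 0 at y ∈ {5}; g ≡ 0 at y ∈ {5}; common: {5}.
  x = 9: f ≡ 0 at y ∈ ∅; g ≡ 0 at y ∈ {5}; common: ∅.
  x = 10: f ≡ 0 at y ∈ {7}; g ≡ 0 at y ∈ {5}; common: ∅.
Collecting: common zeros = {(0, 5), (8, 5)}, so the count is 2.
Comparison with the Bézout bound: 2 ≤ 2 = deg(f)·deg(g), as expected for curves with no common component (the bound is attained).


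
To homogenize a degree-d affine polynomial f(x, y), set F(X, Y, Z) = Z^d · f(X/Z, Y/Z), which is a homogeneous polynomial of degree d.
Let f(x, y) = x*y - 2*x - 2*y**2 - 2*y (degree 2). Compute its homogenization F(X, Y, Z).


F(X, Y, Z) = X*Y - 2*X*Z - 2*Y**2 - 2*Y*Z

deg(f) = 2.
Substitute x = X/Z, y = Y/Z into f, then multiply by Z^2.
  monomial 1·x^1·y^1 ↦ 1·X^1·Y^1·Z^0.
  monomial -2·x^1·y^0 ↦ -2·X^1·Y^0·Z^1.
  monomial -2·x^0·y^2 ↦ -2·X^0·Y^2·Z^0.
  monomial -2·x^0·y^1 ↦ -2·X^0·Y^1·Z^1.
Collecting: F(X, Y, Z) = X*Y - 2*X*Z - 2*Y**2 - 2*Y*Z.


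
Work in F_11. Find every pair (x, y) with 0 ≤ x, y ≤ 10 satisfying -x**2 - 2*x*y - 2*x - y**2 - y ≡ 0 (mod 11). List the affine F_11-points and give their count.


Affine F_11-points: {(0, 0), (0, 10), (2, 2), (2, 4), (3, 2), (5, 3), (5, 8), (9, 0), (9, 3), (10, 4), (10, 8)}; count = 11.

For each of the 121 pairs (x, y) ∈ F_11², evaluate f(x, y) mod 11. Record the zeros.
  x = 0: [0↦0, 1↦9, 2↦5, 3↦10, 4↦2, 5↦3, 6↦2, 7↦10, 8↦5, 9↦9, 10↦0]  zeros at y ∈ {0, 10}
  x = 1: [0↦8, 1↦4, 2↦9, 3↦1, 4↦2, 5↦1, 6↦9, 7↦4, 8↦8, 9↦10, 10↦10]  zeros at y ∈ ∅
  x = 2: [0↦3, 1↦8, 2↦0, 3↦1, 4↦0, 5↦8, 6↦3, 7↦7, 8↦9, 9↦9, 10↦7]  zeros at y ∈ {2, 4}
  x = 3: [0↦7, 1↦10, 2↦0, 3↦10, 4↦7, 5↦2, 6↦6, 7↦8, 8↦8, 9↦6, 10↦2]  zeros at y ∈ {2}
  x = 4: [0↦9, 1↦10, 2↦9, 3↦6, 4↦1, 5↦5, 6↦7, 7↦7, 8↦5, 9↦1, 10↦6]  zeros at y ∈ ∅
  x = 5: [0↦9, 1↦8, 2↦5, 3↦0, 4↦4, 5↦6, 6↦6, 7↦4, 8↦0, 9↦5, 10↦8]  zeros at y ∈ {3, 8}
  x = 6: [0↦7, 1↦4, 2↦10, 3↦3, 4↦5, 5↦5, 6↦3, 7↦10, 8↦4, 9↦7, 10↦8]  zeros at y ∈ ∅
  x = 7: [0↦3, 1↦9, 2↦2, 3↦4, 4↦4, 5↦2, 6↦9, 7↦3, 8↦6, 9↦7, 10↦6]  zeros at y ∈ ∅
  x = 8: [0↦8, 1↦1, 2↦3, 3↦3, 4↦1, 5↦8, 6↦2, 7↦5, 8↦6, 9↦5, 10↦2]  zeros at y ∈ ∅
  x = 9: [0↦0, 1↦2, 2↦2, 3↦0, 4↦7, 5↦1, 6↦4, 7↦5, 8↦4, 9↦1, 10↦7]  zeros at y ∈ {0, 3}
  x = 10: [0↦1, 1↦1, 2↦10, 3↦6, 4↦0, 5↦3, 6↦4, 7↦3, 8↦0, 9↦6, 10↦10]  zeros at y ∈ {4, 8}
Collecting zeros: affine points = {(0, 0), (0, 10), (2, 2), (2, 4), (3, 2), (5, 3), (5, 8), (9, 0), (9, 3), (10, 4), (10, 8)}.
Total count |C(F_11)_aff| = 11.


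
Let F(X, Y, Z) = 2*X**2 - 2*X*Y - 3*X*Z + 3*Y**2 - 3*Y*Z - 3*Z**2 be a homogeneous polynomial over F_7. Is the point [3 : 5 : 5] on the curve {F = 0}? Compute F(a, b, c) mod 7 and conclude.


F(3,5,5) ≡ 1 (mod 7); P is NOT on the curve.

Evaluate F(3, 5, 5) term-by-term (mod 7).
  2*X**2 ↦ 2·9·1·1 = 18
  -2*X*Y ↦ -2·3·5·1 = -30
  -3*X*Z ↦ -3·3·1·5 = -45
  3*Y**2 ↦ 3·1·25·1 = 75
  -3*Y*Z ↦ -3·1·5·5 = -75
  -3*Z**2 ↦ -3·1·1·25 = -75
Sum: F(3, 5, 5) = (18) + (-30) + (-45) + (75) + (-75) + (-75) = -132.
Reducing mod 7: -132 ≡ 1 (mod 7).
Since F(a, b, c) ≡ 1 ≠ 0 (mod 7), P does NOT lie on the curve.


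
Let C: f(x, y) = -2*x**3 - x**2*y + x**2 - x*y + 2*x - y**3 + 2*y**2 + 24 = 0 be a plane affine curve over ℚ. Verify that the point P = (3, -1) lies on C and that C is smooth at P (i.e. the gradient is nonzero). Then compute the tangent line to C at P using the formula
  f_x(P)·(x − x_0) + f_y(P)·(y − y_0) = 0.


Tangent line at P: -39*x - 19*y + 98 = 0.

Step 1: f(3, -1) = 0, so P lies on C.
Step 2: partial derivatives
  f_x(x, y) = -6*x**2 - 2*x*y + 2*x - y + 2, f_y(x, y) = -x**2 - x - 3*y**2 + 4*y.
  f_x(P) = -39, f_y(P) = -19 (gradient nonzero, so P is smooth).
Step 3: tangent line at P: -39·(x − 3) + -19·(y − -1) = 0.
Expanding: -39*x - 19*y + 98 = 0.


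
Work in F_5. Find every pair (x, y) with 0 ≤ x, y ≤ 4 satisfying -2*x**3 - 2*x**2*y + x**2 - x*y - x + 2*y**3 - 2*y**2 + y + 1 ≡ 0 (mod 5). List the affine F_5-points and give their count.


Affine F_5-points: {(0, 3), (4, 0), (4, 1)}; count = 3.

For each of the 25 pairs (x, y) ∈ F_5², evaluate f(x, y) mod 5. Record the zeros.
  x = 0: [0↦1, 1↦2, 2↦1, 3↦0, 4↦1]  zeros at y ∈ {3}
  x = 1: [0↦4, 1↦2, 2↦3, 3↦4, 4↦2]  zeros at y ∈ ∅
  x = 2: [0↦2, 1↦3, 2↦2, 3↦1, 4↦2]  zeros at y ∈ ∅
  x = 3: [0↦3, 1↦3, 2↦1, 3↦4, 4↦4]  zeros at y ∈ ∅
  x = 4: [0↦0, 1↦0, 2↦3, 3↦1, 4↦1]  zeros at y ∈ {0, 1}
Collecting zeros: affine points = {(0, 3), (4, 0), (4, 1)}.
Total count |C(F_5)_aff| = 3.


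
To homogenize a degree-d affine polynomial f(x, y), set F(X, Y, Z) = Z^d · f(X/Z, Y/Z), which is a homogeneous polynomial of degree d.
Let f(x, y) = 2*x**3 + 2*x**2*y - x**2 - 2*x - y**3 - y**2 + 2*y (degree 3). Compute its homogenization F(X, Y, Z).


F(X, Y, Z) = 2*X**3 + 2*X**2*Y - X**2*Z - 2*X*Z**2 - Y**3 - Y**2*Z + 2*Y*Z**2

deg(f) = 3.
Substitute x = X/Z, y = Y/Z into f, then multiply by Z^3.
  monomial 2·x^3·y^0 ↦ 2·X^3·Y^0·Z^0.
  monomial 2·x^2·y^1 ↦ 2·X^2·Y^1·Z^0.
  monomial -1·x^2·y^0 ↦ -1·X^2·Y^0·Z^1.
  monomial -2·x^1·y^0 ↦ -2·X^1·Y^0·Z^2.
  monomial -1·x^0·y^3 ↦ -1·X^0·Y^3·Z^0.
  monomial -1·x^0·y^2 ↦ -1·X^0·Y^2·Z^1.
  monomial 2·x^0·y^1 ↦ 2·X^0·Y^1·Z^2.
Collecting: F(X, Y, Z) = 2*X**3 + 2*X**2*Y - X**2*Z - 2*X*Z**2 - Y**3 - Y**2*Z + 2*Y*Z**2.


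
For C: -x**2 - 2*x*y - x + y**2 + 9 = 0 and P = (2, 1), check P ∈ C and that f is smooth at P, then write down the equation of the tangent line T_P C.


Tangent line at P: -7*x - 2*y + 16 = 0.

Step 1: f(2, 1) = 0, so P lies on C.
Step 2: partial derivatives
  f_x(x, y) = -2*x - 2*y - 1, f_y(x, y) = -2*x + 2*y.
  f_x(P) = -7, f_y(P) = -2 (gradient nonzero, so P is smooth).
Step 3: tangent line at P: -7·(x − 2) + -2·(y − 1) = 0.
Expanding: -7*x - 2*y + 16 = 0.


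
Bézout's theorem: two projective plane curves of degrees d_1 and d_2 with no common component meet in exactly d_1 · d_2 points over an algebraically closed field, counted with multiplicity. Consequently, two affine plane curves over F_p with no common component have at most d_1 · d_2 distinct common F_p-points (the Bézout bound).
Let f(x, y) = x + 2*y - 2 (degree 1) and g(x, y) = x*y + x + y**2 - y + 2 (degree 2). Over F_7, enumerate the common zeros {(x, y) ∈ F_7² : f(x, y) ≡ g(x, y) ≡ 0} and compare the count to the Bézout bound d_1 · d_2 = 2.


Common zeros: ∅; count = 0; Bézout bound = 2.

deg(f) = 1, deg(g) = 2, so Bézout bound = 2.
Scan x ∈ F_7. For each x, list the y ∈ F_7 with f(x, y) ≡ 0 and those with g(x, y) ≡ 0 (mod 7); the common zeros in that column are the intersection.
  x = 0: f ≡ 0 at y ∈ {1}; g ≡ 0 at y ∈ {4}; common: ∅.
  x = 1: f ≡ 0 at y ∈ {4}; g ≡ 0 at y ∈ {2, 5}; common: ∅.
  x = 2: f ≡ 0 at y ∈ {0}; g ≡ 0 at y ∈ ∅; common: ∅.
  x = 3: f ≡ 0 at y ∈ {3}; g ≡ 0 at y ∈ ∅; common: ∅.
  x = 4: f ≡ 0 at y ∈ {6}; g ≡ 0 at y ∈ ∅; common: ∅.
  x = 5: f ≡ 0 at y ∈ {2}; g ≡ 0 at y ∈ {0, 3}; common: ∅.
  x = 6: f ≡ 0 at y ∈ {5}; g ≡ 0 at y ∈ {1}; common: ∅.
Collecting: common zeros = ∅, so the count is 0.
Comparison with the Bézout bound: 0 ≤ 2 = deg(f)·deg(g), as expected for curves with no common component (the affine F_7-count falls short of the bound because intersections may lie at infinity, over extension fields, or carry multiplicity).


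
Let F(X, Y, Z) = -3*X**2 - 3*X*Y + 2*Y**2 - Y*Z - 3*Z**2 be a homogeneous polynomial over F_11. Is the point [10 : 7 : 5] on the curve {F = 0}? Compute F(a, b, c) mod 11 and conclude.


F(10,7,5) ≡ 6 (mod 11); P is NOT on the curve.

Evaluate F(10, 7, 5) term-by-term (mod 11).
  -3*X**2 ↦ -3·100·1·1 = -300
  -3*X*Y ↦ -3·10·7·1 = -210
  2*Y**2 ↦ 2·1·49·1 = 98
  -Y*Z ↦ -1·1·7·5 = -35
  -3*Z**2 ↦ -3·1·1·25 = -75
Sum: F(10, 7, 5) = (-300) + (-210) + (98) + (-35) + (-75) = -522.
Reducing mod 11: -522 ≡ 6 (mod 11).
Since F(a, b, c) ≡ 6 ≠ 0 (mod 11), P does NOT lie on the curve.


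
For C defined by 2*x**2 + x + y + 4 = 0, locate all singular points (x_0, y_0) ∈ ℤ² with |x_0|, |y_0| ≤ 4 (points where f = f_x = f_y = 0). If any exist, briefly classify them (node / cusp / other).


No singular points in the scanned grid; C is smooth there.

Compute partial derivatives:
  f_x = 4*x + 1.
  f_y = 1.
f_y = 1 is a nonzero constant, so f_y never vanishes: no point (x, y) can satisfy f = f_x = f_y = 0. In particular no (x, y) ∈ {−4, ..., 4}² is singular; the curve is smooth.


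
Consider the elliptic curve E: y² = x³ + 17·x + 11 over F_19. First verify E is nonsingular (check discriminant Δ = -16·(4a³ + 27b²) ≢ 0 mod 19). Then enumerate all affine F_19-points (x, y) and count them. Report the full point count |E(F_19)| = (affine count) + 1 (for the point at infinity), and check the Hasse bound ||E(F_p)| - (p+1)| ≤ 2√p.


Affine points = {(0, 7), (0, 12), (6, 5), (6, 14), (7, 6), (7, 13), (9, 0), (11, 3), (11, 16), (12, 9), (12, 10), (13, 4), (13, 15), (16, 3), (16, 16), (17, 8), (17, 11)}; affine count = 17; |E(F_19)| = 18.

Discriminant check: Δ ∝ 4a³ + 27b² = 4·17³ + 27·11² = 4·4913 + 27·121 ≡ 5 (mod 19). Nonzero ⇒ E is nonsingular.
For each x ∈ F_19, compute rhs = x³ + 17·x + 11 mod 19, then count y ∈ F_19 with y² ≡ rhs.
  x = 0: rhs = 11, matching y values: 7, 12 (2 points).
  x = 1: rhs = 10, matching y values: none (0 points).
  x = 2: rhs = 15, matching y values: none (0 points).
  x = 3: rhs = 13, matching y values: none (0 points).
  x = 4: rhs = 10, matching y values: none (0 points).
  x = 5: rhs = 12, matching y values: none (0 points).
  x = 6: rhs = 6, matching y values: 5, 14 (2 points).
  x = 7: rhs = 17, matching y values: 6, 13 (2 points).
  x = 8: rhs = 13, matching y values: none (0 points).
  x = 9: rhs = 0, matching y values: 0 (1 points).
  x = 10: rhs = 3, matching y values: none (0 points).
  x = 11: rhs = 9, matching y values: 3, 16 (2 points).
  x = 12: rhs = 5, matching y values: 9, 10 (2 points).
  x = 13: rhs = 16, matching y values: 4, 15 (2 points).
  x = 14: rhs = 10, matching y values: none (0 points).
  x = 15: rhs = 12, matching y values: none (0 points).
  x = 16: rhs = 9, matching y values: 3, 16 (2 points).
  x = 17: rhs = 7, matching y values: 8, 11 (2 points).
  x = 18: rhs = 12, matching y values: none (0 points).
Total affine count: 17.
Full point count |E(F_19)| = 17 + 1 = 18.
Hasse bound: |18 − (19+1)| = |-2| = 2 ≤ 2√19 ≈ 8.7178 ✓.


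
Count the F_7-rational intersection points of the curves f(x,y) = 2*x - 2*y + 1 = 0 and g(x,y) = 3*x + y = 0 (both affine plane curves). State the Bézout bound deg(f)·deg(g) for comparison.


Common zeros: {(6, 3)}; count = 1; Bézout bound = 1.

deg(f) = 1, deg(g) = 1, so Bézout bound = 1.
Scan x ∈ F_7. For each x, list the y ∈ F_7 with f(x, y) ≡ 0 and those with g(x, y) ≡ 0 (mod 7); the common zeros in that column are the intersection.
  x = 0: f ≡ 0 at y ∈ {4}; g ≡ 0 at y ∈ {0}; common: ∅.
  x = 1: f ≡ 0 at y ∈ {5}; g ≡ 0 at y ∈ {4}; common: ∅.
  x = 2: f ≡ 0 at y ∈ {6}; g ≡ 0 at y ∈ {1}; common: ∅.
  x = 3: f ≡ 0 at y ∈ {0}; g ≡ 0 at y ∈ {5}; common: ∅.
  x = 4: f ≡ 0 at y ∈ {1}; g ≡ 0 at y ∈ {2}; common: ∅.
  x = 5: f ≡ 0 at y ∈ {2}; g ≡ 0 at y ∈ {6}; common: ∅.
  x = 6: f ≡ 0 at y ∈ {3}; g ≡ 0 at y ∈ {3}; common: {3}.
Collecting: common zeros = {(6, 3)}, so the count is 1.
Comparison with the Bézout bound: 1 ≤ 1 = deg(f)·deg(g), as expected for curves with no common component (the bound is attained).


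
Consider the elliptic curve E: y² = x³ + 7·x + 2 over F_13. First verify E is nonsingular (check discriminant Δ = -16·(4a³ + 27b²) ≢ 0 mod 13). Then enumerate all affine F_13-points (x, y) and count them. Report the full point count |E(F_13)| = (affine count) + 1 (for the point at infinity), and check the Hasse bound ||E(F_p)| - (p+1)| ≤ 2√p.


Affine points = {(1, 6), (1, 7), (4, 4), (4, 9), (6, 0), (7, 2), (7, 11), (9, 1), (9, 12)}; affine count = 9; |E(F_13)| = 10.

Discriminant check: Δ ∝ 4a³ + 27b² = 4·7³ + 27·2² = 4·343 + 27·4 ≡ 11 (mod 13). Nonzero ⇒ E is nonsingular.
For each x ∈ F_13, compute rhs = x³ + 7·x + 2 mod 13, then count y ∈ F_13 with y² ≡ rhs.
  x = 0: rhs = 2, matching y values: none (0 points).
  x = 1: rhs = 10, matching y values: 6, 7 (2 points).
  x = 2: rhs = 11, matching y values: none (0 points).
  x = 3: rhs = 11, matching y values: none (0 points).
  x = 4: rhs = 3, matching y values: 4, 9 (2 points).
  x = 5: rhs = 6, matching y values: none (0 points).
  x = 6: rhs = 0, matching y values: 0 (1 points).
  x = 7: rhs = 4, matching y values: 2, 11 (2 points).
  x = 8: rhs = 11, matching y values: none (0 points).
  x = 9: rhs = 1, matching y values: 1, 12 (2 points).
  x = 10: rhs = 6, matching y values: none (0 points).
  x = 11: rhs = 6, matching y values: none (0 points).
  x = 12: rhs = 7, matching y values: none (0 points).
Total affine count: 9.
Full point count |E(F_13)| = 9 + 1 = 10.
Hasse bound: |10 − (13+1)| = |-4| = 4 ≤ 2√13 ≈ 7.2111 ✓.


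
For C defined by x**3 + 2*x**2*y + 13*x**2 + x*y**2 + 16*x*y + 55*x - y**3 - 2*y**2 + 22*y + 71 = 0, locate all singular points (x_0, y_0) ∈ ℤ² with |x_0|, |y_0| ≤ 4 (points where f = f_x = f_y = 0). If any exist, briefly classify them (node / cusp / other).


Singular points: {(-3, -2)}; classification: cusp.

Compute partial derivatives:
  f_x = 3*x**2 + 4*x*y + 26*x + y**2 + 16*y + 55.
  f_y = 2*x**2 + 2*x*y + 16*x - 3*y**2 - 4*y + 22.
Scan x_0 ∈ {−4, ..., 4}. For each x_0, f_y(x_0, y) is a polynomial in y; find its integer roots y ∈ {−4, ..., 4}, then test f_x and f at those candidates.
  x = -4: f_y(-4, y) = -3*y**2 - 12*y - 10; no integer root y with |y| ≤ 4.
  x = -3: f_y(-3, y) = -3*y**2 - 10*y - 8; vanishes at y ∈ {-2}. (-3, -2): f_x = 0, f = 0 — SINGULAR.
  x = -2: f_y(-2, y) = -3*y**2 - 8*y - 2; no integer root y with |y| ≤ 4.
  x = -1: f_y(-1, y) = -3*y**2 - 6*y + 8; no integer root y with |y| ≤ 4.
  x = 0: f_y(0, y) = -3*y**2 - 4*y + 22; no integer root y with |y| ≤ 4.
  x = 1: f_y(1, y) = -3*y**2 - 2*y + 40; vanishes at y ∈ {-4}. (1, -4): f_x = 20 ≠ 0.
  x = 2: f_y(2, y) = 62 - 3*y**2; no integer root y with |y| ≤ 4.
  x = 3: f_y(3, y) = -3*y**2 + 2*y + 88; no integer root y with |y| ≤ 4.
  x = 4: f_y(4, y) = -3*y**2 + 4*y + 118; no integer root y with |y| ≤ 4.
Only singular point on the grid: (-3, -2).
Classify: substitute x = -3 + u, y = -2 + v and expand: f = u**3 + 2*u**2*v + u*v**2 - v**3 + v**2.
No constant or linear terms (consistent with a singular point). Quadratic part: v**2. Cubic part: u**3 + 2*u**2*v + u*v**2 - v**3.
The quadratic part v**2 is a perfect square, so there is a single (double) tangent line v = 0, i.e. y = -2. Restricting the cubic part to that line (v = 0) leaves u**3 ≠ 0, so f is not divisible by v and the branch is v² ≈ -u**3 to lowest order — this is a cusp.
Classification: cusp.


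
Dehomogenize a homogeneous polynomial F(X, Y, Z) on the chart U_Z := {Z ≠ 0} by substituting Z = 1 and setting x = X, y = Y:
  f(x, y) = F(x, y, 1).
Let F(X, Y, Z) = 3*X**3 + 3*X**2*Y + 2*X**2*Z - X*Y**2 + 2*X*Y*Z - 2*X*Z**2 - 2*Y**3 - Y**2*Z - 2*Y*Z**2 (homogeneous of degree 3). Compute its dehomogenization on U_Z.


f(x, y) = 3*x**3 + 3*x**2*y + 2*x**2 - x*y**2 + 2*x*y - 2*x - 2*y**3 - y**2 - 2*y

On U_Z we set Z = 1. Each monomial c·X^i·Y^j·Z^k in F becomes c·x^i·y^j·1^k = c·x^i·y^j.
Substituting Z = 1: F(X, Y, 1) = 3*x**3 + 3*x**2*y + 2*x**2 - x*y**2 + 2*x*y - 2*x - 2*y**3 - y**2 - 2*y.
Note: deg(f) ≤ deg(F) = 3; strict inequality happens when F is divisible by Z (lost terms).


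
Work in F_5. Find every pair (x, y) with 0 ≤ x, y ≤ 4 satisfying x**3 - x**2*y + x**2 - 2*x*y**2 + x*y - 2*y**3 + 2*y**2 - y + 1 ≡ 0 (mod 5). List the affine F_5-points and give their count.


Affine F_5-points: {(0, 1), (1, 1), (1, 2), (4, 1), (4, 2), (4, 4)}; count = 6.

For each of the 25 pairs (x, y) ∈ F_5², evaluate f(x, y) mod 5. Record the zeros.
  x = 0: [0↦1, 1↦0, 2↦1, 3↦2, 4↦1]  zeros at y ∈ {1}
  x = 1: [0↦3, 1↦0, 2↦0, 3↦1, 4↦1]  zeros at y ∈ {1, 2}
  x = 2: [0↦3, 1↦1, 2↦3, 3↦2, 4↦1]  zeros at y ∈ ∅
  x = 3: [0↦2, 1↦4, 2↦1, 3↦1, 4↦2]  zeros at y ∈ ∅
  x = 4: [0↦1, 1↦0, 2↦0, 3↦4, 4↦0]  zeros at y ∈ {1, 2, 4}
Collecting zeros: affine points = {(0, 1), (1, 1), (1, 2), (4, 1), (4, 2), (4, 4)}.
Total count |C(F_5)_aff| = 6.


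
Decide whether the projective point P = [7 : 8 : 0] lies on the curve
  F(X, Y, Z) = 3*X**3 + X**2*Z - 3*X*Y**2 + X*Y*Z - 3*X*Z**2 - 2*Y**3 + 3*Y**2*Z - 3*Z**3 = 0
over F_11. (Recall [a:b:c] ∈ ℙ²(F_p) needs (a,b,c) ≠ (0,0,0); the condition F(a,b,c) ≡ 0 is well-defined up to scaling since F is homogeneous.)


F(7,8,0) ≡ 3 (mod 11); P is NOT on the curve.

Evaluate F(7, 8, 0) term-by-term (mod 11).
  3*X**3 ↦ 3·343·1·1 = 1029
  X**2*Z ↦ 1·49·1·0 = 0
  -3*X*Y**2 ↦ -3·7·64·1 = -1344
  X*Y*Z ↦ 1·7·8·0 = 0
  -3*X*Z**2 ↦ -3·7·1·0 = 0
  -2*Y**3 ↦ -2·1·512·1 = -1024
  3*Y**2*Z ↦ 3·1·64·0 = 0
  -3*Z**3 ↦ -3·1·1·0 = 0
Sum: F(7, 8, 0) = (1029) + (0) + (-1344) + (0) + (0) + (-1024) + (0) + (0) = -1339.
Reducing mod 11: -1339 ≡ 3 (mod 11).
Since F(a, b, c) ≡ 3 ≠ 0 (mod 11), P does NOT lie on the curve.


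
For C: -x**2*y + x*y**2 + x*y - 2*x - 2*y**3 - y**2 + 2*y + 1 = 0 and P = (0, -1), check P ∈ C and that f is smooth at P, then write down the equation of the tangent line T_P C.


Tangent line at P: -2*x - 2*y - 2 = 0.

Step 1: f(0, -1) = 0, so P lies on C.
Step 2: partial derivatives
  f_x(x, y) = -2*x*y + y**2 + y - 2, f_y(x, y) = -x**2 + 2*x*y + x - 6*y**2 - 2*y + 2.
  f_x(P) = -2, f_y(P) = -2 (gradient nonzero, so P is smooth).
Step 3: tangent line at P: -2·(x − 0) + -2·(y − -1) = 0.
Expanding: -2*x - 2*y - 2 = 0.


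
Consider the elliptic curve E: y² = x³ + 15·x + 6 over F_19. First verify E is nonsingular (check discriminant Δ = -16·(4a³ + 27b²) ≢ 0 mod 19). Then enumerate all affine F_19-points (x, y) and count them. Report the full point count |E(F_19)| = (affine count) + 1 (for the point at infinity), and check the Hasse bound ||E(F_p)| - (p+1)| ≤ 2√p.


Affine points = {(0, 5), (0, 14), (2, 5), (2, 14), (4, 4), (4, 15), (5, 4), (5, 15), (7, 6), (7, 13), (8, 7), (8, 12), (10, 4), (10, 15), (11, 1), (11, 18), (13, 2), (13, 17), (17, 5), (17, 14), (18, 3), (18, 16)}; affine count = 22; |E(F_19)| = 23.

Discriminant check: Δ ∝ 4a³ + 27b² = 4·15³ + 27·6² = 4·3375 + 27·36 ≡ 13 (mod 19). Nonzero ⇒ E is nonsingular.
For each x ∈ F_19, compute rhs = x³ + 15·x + 6 mod 19, then count y ∈ F_19 with y² ≡ rhs.
  x = 0: rhs = 6, matching y values: 5, 14 (2 points).
  x = 1: rhs = 3, matching y values: none (0 points).
  x = 2: rhs = 6, matching y values: 5, 14 (2 points).
  x = 3: rhs = 2, matching y values: none (0 points).
  x = 4: rhs = 16, matching y values: 4, 15 (2 points).
  x = 5: rhs = 16, matching y values: 4, 15 (2 points).
  x = 6: rhs = 8, matching y values: none (0 points).
  x = 7: rhs = 17, matching y values: 6, 13 (2 points).
  x = 8: rhs = 11, matching y values: 7, 12 (2 points).
  x = 9: rhs = 15, matching y values: none (0 points).
  x = 10: rhs = 16, matching y values: 4, 15 (2 points).
  x = 11: rhs = 1, matching y values: 1, 18 (2 points).
  x = 12: rhs = 14, matching y values: none (0 points).
  x = 13: rhs = 4, matching y values: 2, 17 (2 points).
  x = 14: rhs = 15, matching y values: none (0 points).
  x = 15: rhs = 15, matching y values: none (0 points).
  x = 16: rhs = 10, matching y values: none (0 points).
  x = 17: rhs = 6, matching y values: 5, 14 (2 points).
  x = 18: rhs = 9, matching y values: 3, 16 (2 points).
Total affine count: 22.
Full point count |E(F_19)| = 22 + 1 = 23.
Hasse bound: |23 − (19+1)| = |3| = 3 ≤ 2√19 ≈ 8.7178 ✓.


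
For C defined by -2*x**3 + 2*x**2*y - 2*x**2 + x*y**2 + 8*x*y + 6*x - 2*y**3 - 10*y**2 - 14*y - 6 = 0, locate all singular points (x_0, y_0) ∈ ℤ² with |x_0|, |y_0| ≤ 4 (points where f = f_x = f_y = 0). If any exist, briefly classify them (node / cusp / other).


Singular points: {(-1, -2)}; classification: cusp.

Compute partial derivatives:
  f_x = -6*x**2 + 4*x*y - 4*x + y**2 + 8*y + 6.
  f_y = 2*x**2 + 2*x*y + 8*x - 6*y**2 - 20*y - 14.
Scan x_0 ∈ {−4, ..., 4}. For each x_0, f_y(x_0, y) is a polynomial in y; find its integer roots y ∈ {−4, ..., 4}, then test f_x and f at those candidates.
  x = -4: f_y(-4, y) = -6*y**2 - 28*y - 14; no integer root y with |y| ≤ 4.
  x = -3: f_y(-3, y) = -6*y**2 - 26*y - 20; vanishes at y ∈ {-1}. (-3, -1): f_x = -31 ≠ 0.
  x = -2: f_y(-2, y) = -6*y**2 - 24*y - 22; no integer root y with |y| ≤ 4.
  x = -1: f_y(-1, y) = -6*y**2 - 22*y - 20; vanishes at y ∈ {-2}. (-1, -2): f_x = 0, f = 0 — SINGULAR.
  x = 0: f_y(0, y) = -6*y**2 - 20*y - 14; vanishes at y ∈ {-1}. (0, -1): f_x = -1 ≠ 0.
  x = 1: f_y(1, y) = -6*y**2 - 18*y - 4; no integer root y with |y| ≤ 4.
  x = 2: f_y(2, y) = -6*y**2 - 16*y + 10; no integer root y with |y| ≤ 4.
  x = 3: f_y(3, y) = -6*y**2 - 14*y + 28; no integer root y with |y| ≤ 4.
  x = 4: f_y(4, y) = -6*y**2 - 12*y + 50; no integer root y with |y| ≤ 4.
Only singular point on the grid: (-1, -2).
Classify: substitute x = -1 + u, y = -2 + v and expand: f = -2*u**3 + 2*u**2*v + u*v**2 - 2*v**3 + v**2.
No constant or linear terms (consistent with a singular point). Quadratic part: v**2. Cubic part: -2*u**3 + 2*u**2*v + u*v**2 - 2*v**3.
The quadratic part v**2 is a perfect square, so there is a single (double) tangent line v = 0, i.e. y = -2. Restricting the cubic part to that line (v = 0) leaves -2*u**3 ≠ 0, so f is not divisible by v and the branch is v² ≈ 2*u**3 to lowest order — this is a cusp.
Classification: cusp.


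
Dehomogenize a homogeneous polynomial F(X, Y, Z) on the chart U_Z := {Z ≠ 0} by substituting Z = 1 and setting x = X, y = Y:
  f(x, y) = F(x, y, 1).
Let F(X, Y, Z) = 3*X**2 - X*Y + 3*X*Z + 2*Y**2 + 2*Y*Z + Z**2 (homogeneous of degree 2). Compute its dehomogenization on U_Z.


f(x, y) = 3*x**2 - x*y + 3*x + 2*y**2 + 2*y + 1

On U_Z we set Z = 1. Each monomial c·X^i·Y^j·Z^k in F becomes c·x^i·y^j·1^k = c·x^i·y^j.
Substituting Z = 1: F(X, Y, 1) = 3*x**2 - x*y + 3*x + 2*y**2 + 2*y + 1.
Note: deg(f) ≤ deg(F) = 2; strict inequality happens when F is divisible by Z (lost terms).


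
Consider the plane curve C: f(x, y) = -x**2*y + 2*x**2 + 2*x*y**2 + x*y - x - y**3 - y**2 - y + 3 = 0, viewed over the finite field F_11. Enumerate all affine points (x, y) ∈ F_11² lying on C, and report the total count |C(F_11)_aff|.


Affine F_11-points: {(0, 1), (0, 2), (0, 7), (1, 7), (2, 3), (4, 6), (5, 4), (7, 3), (7, 4), (7, 6), (8, 5), (9, 1), (10, 5)}; count = 13.

For each of the 121 pairs (x, y) ∈ F_11², evaluate f(x, y) mod 11. Record the zeros.
  x = 0: [0↦3, 1↦0, 2↦0, 3↦8, 4↦7, 5↦2, 6↦9, 7↦0, 8↦2, 9↦9, 10↦4]  zeros at y ∈ {1, 2, 7}
  x = 1: [0↦4, 1↦3, 2↦9, 3↦5, 4↦7, 5↦9, 6↦5, 7↦0, 8↦10, 9↦7, 10↦7]  zeros at y ∈ {7}
  x = 2: [0↦9, 1↦8, 2↦7, 3↦0, 4↦3, 5↦10, 6↦4, 7↦1, 8↦6, 9↦2, 10↦5]  zeros at y ∈ {3}
  x = 3: [0↦7, 1↦4, 2↦5, 3↦4, 4↦6, 5↦5, 6↦6, 7↦3, 8↦1, 9↦5, 10↦9]  zeros at y ∈ ∅
  x = 4: [0↦9, 1↦2, 2↦3, 3↦6, 4↦5, 5↦5, 6↦0, 7↦6, 8↦6, 9↦5, 10↦8]  zeros at y ∈ {6}
  x = 5: [0↦4, 1↦2, 2↦1, 3↦6, 4↦0, 5↦10, 6↦8, 7↦10, 8↦10, 9↦2, 10↦2]  zeros at y ∈ {4}
  x = 6: [0↦3, 1↦4, 2↦10, 3↦4, 4↦2, 5↦9, 6↦8, 7↦4, 8↦2, 9↦7, 10↦2]  zeros at y ∈ ∅
  x = 7: [0↦6, 1↦8, 2↦8, 3↦0, 4↦0, 5↦2, 6↦0, 7↦10, 8↦4, 9↦9, 10↦8]  zeros at y ∈ {3, 4, 6}
  x = 8: [0↦2, 1↦3, 2↦6, 3↦5, 4↦5, 5↦0, 6↦6, 7↦6, 8↦5, 9↦8, 10↦9]  zeros at y ∈ {5}
  x = 9: [0↦2, 1↦0, 2↦4, 3↦8, 4↦6, 5↦3, 6↦4, 7↦3, 8↦5, 9↦4, 10↦5]  zeros at y ∈ {1}
  x = 10: [0↦6, 1↦10, 2↦2, 3↦9, 4↦3, 5↦0, 6↦5, 7↦1, 8↦4, 9↦8, 10↦7]  zeros at y ∈ {5}
Collecting zeros: affine points = {(0, 1), (0, 2), (0, 7), (1, 7), (2, 3), (4, 6), (5, 4), (7, 3), (7, 4), (7, 6), (8, 5), (9, 1), (10, 5)}.
Total count |C(F_11)_aff| = 13.


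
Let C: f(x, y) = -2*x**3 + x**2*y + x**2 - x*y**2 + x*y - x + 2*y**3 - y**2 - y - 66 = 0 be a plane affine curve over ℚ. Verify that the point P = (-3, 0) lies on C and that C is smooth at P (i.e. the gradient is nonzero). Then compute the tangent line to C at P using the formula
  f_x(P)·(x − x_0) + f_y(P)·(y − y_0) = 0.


Tangent line at P: -61*x + 5*y - 183 = 0.

Step 1: f(-3, 0) = 0, so P lies on C.
Step 2: partial derivatives
  f_x(x, y) = -6*x**2 + 2*x*y + 2*x - y**2 + y - 1, f_y(x, y) = x**2 - 2*x*y + x + 6*y**2 - 2*y - 1.
  f_x(P) = -61, f_y(P) = 5 (gradient nonzero, so P is smooth).
Step 3: tangent line at P: -61·(x − -3) + 5·(y − 0) = 0.
Expanding: -61*x + 5*y - 183 = 0.
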